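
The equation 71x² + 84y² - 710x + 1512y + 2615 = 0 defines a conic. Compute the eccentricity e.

e = √273/42

Group the x- and y-terms: 71(x² - 10x) + 84(y² + 18y) = -2615
71(x - 5)² + 84(y + 9)² = -2615 + 1775 + 6804 = 5964
Divide by 5964: (x - 5)²/84 + (y + 9)²/71 = 1
Ellipse, center (5, -9), major axis horizontal; a² = 84, b² = 71.
c² = a² - b² = 13, so c = √13.
e = c/a = √13/2√21 = √273/42.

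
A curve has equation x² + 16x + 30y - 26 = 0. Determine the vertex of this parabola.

Only x is squared. Complete the square in x: (x + 8)² = -30(y - 3).
Vertex (-8, 3); 4p = -30 so p = -15/2. Opens down.

(-8, 3)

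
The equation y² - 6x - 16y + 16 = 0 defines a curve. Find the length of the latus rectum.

Only y is squared. Complete the square in y: (y - 8)² = 6(x + 8).
Vertex (-8, 8); 4p = 6 so p = 3/2. Opens right.
Latus rectum length = |4p| = 6.

6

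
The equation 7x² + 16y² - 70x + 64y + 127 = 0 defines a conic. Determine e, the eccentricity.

e = 3/4

7(x² - 10x) + 16(y² + 4y) = -127
Complete the square in x and y: 7(x - 5)² + 16(y + 2)² = -127 + 175 + 64 = 112
Dividing both sides by 112: (x - 5)²/16 + (y + 2)²/7 = 1
Ellipse, center (5, -2), major axis horizontal; a² = 16, b² = 7.
c² = a² - b² = 9, so c = 3.
e = c/a = 3/4.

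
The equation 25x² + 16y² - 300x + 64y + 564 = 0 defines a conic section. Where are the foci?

(6, -5) and (6, 1)

Rearranging, 25(x² - 12x) + 16(y² + 4y) = -564.
Completing the square gives 25(x - 6)² + 16(y + 2)² = -564 + 900 + 64 = 400.
Dividing both sides by 400: (x - 6)²/16 + (y + 2)²/25 = 1
Ellipse, center (6, -2), major axis vertical; a² = 25, b² = 16.
c² = a² - b² = 25 - 16 = 9, so c = 3.
Foci lie on the vertical axis through the center: (h, k ± c).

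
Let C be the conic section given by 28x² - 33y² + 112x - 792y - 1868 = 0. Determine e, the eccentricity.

Rearranging, 28(x² + 4x) -33(y² + 24y) = 1868.
28(x + 2)² -33(y + 12)² = 1868 + 112 - 4752 = -2772
Dividing both sides by -2772: (y + 12)²/84 - (x + 2)²/99 = 1
Hyperbola, center (-2, -12), transverse axis vertical; a² = 84, b² = 99.
c² = a² + b² = 183, so c = √183.
e = c/a = √183/2√21 = √427/14.

e = √427/14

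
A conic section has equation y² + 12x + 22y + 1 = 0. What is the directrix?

Only y is squared. Complete the square in y: (y + 11)² = -12(x - 10).
Vertex (10, -11); 4p = -12 so p = -3. Opens left.
Directrix is the vertical line x = h − p = 10 − (-3) = 13.

x = 13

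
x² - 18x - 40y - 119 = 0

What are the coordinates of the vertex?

Only x is squared. Complete the square in x: (x - 9)² = 40(y + 5).
Vertex (9, -5); 4p = 40 so p = 10. Opens up.

(9, -5)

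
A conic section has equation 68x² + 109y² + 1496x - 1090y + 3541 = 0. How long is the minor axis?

68(x² + 22x) + 109(y² - 10y) = -3541
Complete the square: 68(x + 11)² + 109(y - 5)² = -3541 + 8228 + 2725 = 7412
Dividing both sides by 7412: (x + 11)²/109 + (y - 5)²/68 = 1
Ellipse, center (-11, 5), major axis horizontal; a² = 109, b² = 68.
b² = 68 so b = 2√17; the minor axis has length 2b = 4√17.

4√17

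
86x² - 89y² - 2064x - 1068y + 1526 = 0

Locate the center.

(12, -6)

86(x² - 24x) -89(y² + 12y) = -1526
Complete the square in x and y: 86(x - 12)² -89(y + 6)² = -1526 + 12384 - 3204 = 7654
Divide through by 7654 to get (x - 12)²/89 - (y + 6)²/86 = 1.
Hyperbola with center (12, -6).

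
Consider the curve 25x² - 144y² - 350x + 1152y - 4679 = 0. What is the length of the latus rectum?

25/6

Group the x- and y-terms: 25(x² - 14x) -144(y² - 8y) = 4679
25(x - 7)² -144(y - 4)² = 4679 + 1225 - 2304 = 3600
Divide by 3600: (x - 7)²/144 - (y - 4)²/25 = 1
Hyperbola, center (7, 4), transverse axis horizontal; a² = 144, b² = 25.
Latus rectum length = 2b²/a = 2·25/12 = 25/6.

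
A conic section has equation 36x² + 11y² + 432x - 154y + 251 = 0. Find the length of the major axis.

24

36(x² + 12x) + 11(y² - 14y) = -251
Complete the square in x and y: 36(x + 6)² + 11(y - 7)² = -251 + 1296 + 539 = 1584
Divide by 1584: (x + 6)²/44 + (y - 7)²/144 = 1
Ellipse, center (-6, 7), major axis vertical; a² = 144, b² = 44.
a² = 144 so a = 12; the major axis has length 2a = 24.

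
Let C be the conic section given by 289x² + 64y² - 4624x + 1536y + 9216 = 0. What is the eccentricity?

e = 15/17

Group: 289(x² - 16x) + 64(y² + 24y) = -9216
Complete the square: 289(x - 8)² + 64(y + 12)² = -9216 + 18496 + 9216 = 18496
Divide by 18496: (x - 8)²/64 + (y + 12)²/289 = 1
Ellipse, center (8, -12), major axis vertical; a² = 289, b² = 64.
c² = a² - b² = 225, so c = 15.
e = c/a = 15/17.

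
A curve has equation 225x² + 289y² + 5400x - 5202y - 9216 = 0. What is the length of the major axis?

Rearranging, 225(x² + 24x) + 289(y² - 18y) = 9216.
225(x + 12)² + 289(y - 9)² = 9216 + 32400 + 23409 = 65025
Divide through by 65025 to get (x + 12)²/289 + (y - 9)²/225 = 1.
Ellipse, center (-12, 9), major axis horizontal; a² = 289, b² = 225.
a² = 289 so a = 17; the major axis has length 2a = 34.

34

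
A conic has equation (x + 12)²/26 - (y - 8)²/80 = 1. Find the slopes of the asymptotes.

2√130/13 and -2√130/13

Center (-12, 8). The positive term is the x-term, so the transverse axis is horizontal; a² = 26, b² = 80.
For a horizontal hyperbola the asymptotes have slope ±b/a.
Here that is ±4√5/√26 = ±2√130/13.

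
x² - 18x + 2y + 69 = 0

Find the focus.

(9, 11/2)

Only x is squared. Complete the square in x: (x - 9)² = -2(y - 6).
Vertex (9, 6); 4p = -2 so p = -1/2. Opens down.
Focus is p units from the vertex along the axis: (h, k + p).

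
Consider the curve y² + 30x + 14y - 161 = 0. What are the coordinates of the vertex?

Only y is squared. Complete the square in y: (y + 7)² = -30(x - 7).
Vertex (7, -7); 4p = -30 so p = -15/2. Opens left.

(7, -7)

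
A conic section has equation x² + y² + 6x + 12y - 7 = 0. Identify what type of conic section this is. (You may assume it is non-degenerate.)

No xy term. Coefficients of x² and y² are A = 1, C = 1.
A = C (same sign) ⇒ circle.

circle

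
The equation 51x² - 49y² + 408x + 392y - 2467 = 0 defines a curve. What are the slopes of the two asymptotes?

√51/7 and -√51/7

51(x² + 8x) -49(y² - 8y) = 2467
51(x + 4)² -49(y - 4)² = 2467 + 816 - 784 = 2499
Divide through by 2499 to get (x + 4)²/49 - (y - 4)²/51 = 1.
Hyperbola, center (-4, 4), transverse axis horizontal; a² = 49, b² = 51.
For a horizontal hyperbola the asymptotes have slope ±b/a.
Here that is ±√51/7.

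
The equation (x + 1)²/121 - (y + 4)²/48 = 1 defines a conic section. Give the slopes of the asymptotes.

Center (-1, -4). The positive term is the x-term, so the transverse axis is horizontal; a² = 121, b² = 48.
For a horizontal hyperbola the asymptotes have slope ±b/a.
Here that is ±4√3/11.

4√3/11 and -4√3/11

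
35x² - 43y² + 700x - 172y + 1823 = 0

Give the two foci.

Group the x- and y-terms: 35(x² + 20x) -43(y² + 4y) = -1823
Complete the square: 35(x + 10)² -43(y + 2)² = -1823 + 3500 - 172 = 1505
Divide by 1505: (x + 10)²/43 - (y + 2)²/35 = 1
Hyperbola, center (-10, -2), transverse axis horizontal; a² = 43, b² = 35.
c² = a² + b² = 43 + 35 = 78, so c = √78.
Foci lie on the horizontal axis through the center: (h ± c, k).

(-10 - √78, -2) and (-10 + √78, -2)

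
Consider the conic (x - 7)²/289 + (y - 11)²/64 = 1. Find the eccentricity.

e = 15/17

Center (7, 11). The larger denominator 289 sits under the x-term, so the major axis is horizontal; a² = 289, b² = 64.
c² = a² - b² = 225, so c = 15.
e = c/a = 15/17.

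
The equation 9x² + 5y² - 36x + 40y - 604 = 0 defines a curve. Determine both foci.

(2, -12) and (2, 4)

Group: 9(x² - 4x) + 5(y² + 8y) = 604
Complete the square: 9(x - 2)² + 5(y + 4)² = 604 + 36 + 80 = 720
Divide through by 720 to get (x - 2)²/80 + (y + 4)²/144 = 1.
Ellipse, center (2, -4), major axis vertical; a² = 144, b² = 80.
c² = a² - b² = 144 - 80 = 64, so c = 8.
Foci lie on the vertical axis through the center: (h, k ± c).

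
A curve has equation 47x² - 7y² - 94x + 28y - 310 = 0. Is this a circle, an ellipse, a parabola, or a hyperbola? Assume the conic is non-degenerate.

hyperbola

No xy term. Coefficients of x² and y² are A = 47, C = -7.
A and C have opposite signs ⇒ hyperbola.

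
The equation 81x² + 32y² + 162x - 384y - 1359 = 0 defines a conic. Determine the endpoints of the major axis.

(-1, -3) and (-1, 15)

Rearranging, 81(x² + 2x) + 32(y² - 12y) = 1359.
Complete the square: 81(x + 1)² + 32(y - 6)² = 1359 + 81 + 1152 = 2592
Divide through by 2592 to get (x + 1)²/32 + (y - 6)²/81 = 1.
Ellipse, center (-1, 6), major axis vertical; a² = 81, b² = 32.
a = 9. Vertices at (h, k ± a).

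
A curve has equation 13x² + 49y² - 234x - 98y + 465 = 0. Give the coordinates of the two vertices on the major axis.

Rearranging, 13(x² - 18x) + 49(y² - 2y) = -465.
13(x - 9)² + 49(y - 1)² = -465 + 1053 + 49 = 637
Dividing both sides by 637: (x - 9)²/49 + (y - 1)²/13 = 1
Ellipse, center (9, 1), major axis horizontal; a² = 49, b² = 13.
a = 7. Vertices at (h ± a, k).

(2, 1) and (16, 1)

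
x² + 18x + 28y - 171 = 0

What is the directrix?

y = 16

Only x is squared. Complete the square in x: (x + 9)² = -28(y - 9).
Vertex (-9, 9); 4p = -28 so p = -7. Opens down.
Directrix is the horizontal line y = k − p = 9 − (-7) = 16.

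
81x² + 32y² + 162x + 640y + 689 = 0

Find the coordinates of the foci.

Group: 81(x² + 2x) + 32(y² + 20y) = -689
Complete the square in x and y: 81(x + 1)² + 32(y + 10)² = -689 + 81 + 3200 = 2592
Dividing both sides by 2592: (x + 1)²/32 + (y + 10)²/81 = 1
Ellipse, center (-1, -10), major axis vertical; a² = 81, b² = 32.
c² = a² - b² = 81 - 32 = 49, so c = 7.
Foci lie on the vertical axis through the center: (h, k ± c).

(-1, -17) and (-1, -3)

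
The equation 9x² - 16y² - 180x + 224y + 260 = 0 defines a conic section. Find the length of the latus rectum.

32/3

Collect terms: 9(x² - 20x) -16(y² - 14y) = -260
Completing the square gives 9(x - 10)² -16(y - 7)² = -260 + 900 - 784 = -144.
Divide through by -144 to get (y - 7)²/9 - (x - 10)²/16 = 1.
Hyperbola, center (10, 7), transverse axis vertical; a² = 9, b² = 16.
Latus rectum length = 2b²/a = 2·16/3 = 32/3.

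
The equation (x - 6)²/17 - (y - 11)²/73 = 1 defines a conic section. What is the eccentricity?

e = 3√170/17

Center (6, 11). The positive term is the x-term, so the transverse axis is horizontal; a² = 17, b² = 73.
c² = a² + b² = 90, so c = 3√10.
e = c/a = 3√10/√17 = 3√170/17.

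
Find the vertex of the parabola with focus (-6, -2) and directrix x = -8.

The vertex is the midpoint between the focus and the directrix along the axis of symmetry.
Axis is horizontal (directrix is vertical). Vertex x-coordinate = (-6 + (-8))/2 = -7; y-coordinate = -2.

(-7, -2)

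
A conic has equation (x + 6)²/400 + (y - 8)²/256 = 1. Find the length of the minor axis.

32

Center (-6, 8). The larger denominator 400 sits under the x-term, so the major axis is horizontal; a² = 400, b² = 256.
b² = 256 so b = 16; the minor axis has length 2b = 32.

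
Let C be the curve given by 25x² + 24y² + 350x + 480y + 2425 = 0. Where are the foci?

Group: 25(x² + 14x) + 24(y² + 20y) = -2425
Complete the square in x and y: 25(x + 7)² + 24(y + 10)² = -2425 + 1225 + 2400 = 1200
Divide through by 1200 to get (x + 7)²/48 + (y + 10)²/50 = 1.
Ellipse, center (-7, -10), major axis vertical; a² = 50, b² = 48.
c² = a² - b² = 50 - 48 = 2, so c = √2.
Foci lie on the vertical axis through the center: (h, k ± c).

(-7, -10 - √2) and (-7, -10 + √2)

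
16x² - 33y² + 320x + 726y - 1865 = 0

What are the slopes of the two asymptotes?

Rearranging, 16(x² + 20x) -33(y² - 22y) = 1865.
16(x + 10)² -33(y - 11)² = 1865 + 1600 - 3993 = -528
Dividing both sides by -528: (y - 11)²/16 - (x + 10)²/33 = 1
Hyperbola, center (-10, 11), transverse axis vertical; a² = 16, b² = 33.
For a vertical hyperbola the asymptotes have slope ±a/b.
Here that is ±4/√33 = ±4√33/33.

4√33/33 and -4√33/33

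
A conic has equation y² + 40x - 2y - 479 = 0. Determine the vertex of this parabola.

(12, 1)

Only y is squared. Complete the square in y: (y - 1)² = -40(x - 12).
Vertex (12, 1); 4p = -40 so p = -10. Opens left.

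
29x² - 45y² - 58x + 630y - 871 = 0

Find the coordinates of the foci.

(1, 7 - √74) and (1, 7 + √74)

Group: 29(x² - 2x) -45(y² - 14y) = 871
Complete the square in x and y: 29(x - 1)² -45(y - 7)² = 871 + 29 - 2205 = -1305
Divide by -1305: (y - 7)²/29 - (x - 1)²/45 = 1
Hyperbola, center (1, 7), transverse axis vertical; a² = 29, b² = 45.
c² = a² + b² = 29 + 45 = 74, so c = √74.
Foci lie on the vertical axis through the center: (h, k ± c).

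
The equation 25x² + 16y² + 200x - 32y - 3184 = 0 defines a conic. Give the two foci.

Group the x- and y-terms: 25(x² + 8x) + 16(y² - 2y) = 3184
Completing the square gives 25(x + 4)² + 16(y - 1)² = 3184 + 400 + 16 = 3600.
Divide by 3600: (x + 4)²/144 + (y - 1)²/225 = 1
Ellipse, center (-4, 1), major axis vertical; a² = 225, b² = 144.
c² = a² - b² = 225 - 144 = 81, so c = 9.
Foci lie on the vertical axis through the center: (h, k ± c).

(-4, -8) and (-4, 10)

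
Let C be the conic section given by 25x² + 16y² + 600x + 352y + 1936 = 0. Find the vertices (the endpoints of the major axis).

(-12, -26) and (-12, 4)

Rearranging, 25(x² + 24x) + 16(y² + 22y) = -1936.
Completing the square gives 25(x + 12)² + 16(y + 11)² = -1936 + 3600 + 1936 = 3600.
Dividing both sides by 3600: (x + 12)²/144 + (y + 11)²/225 = 1
Ellipse, center (-12, -11), major axis vertical; a² = 225, b² = 144.
a = 15. Vertices at (h, k ± a).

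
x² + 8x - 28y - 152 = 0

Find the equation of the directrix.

y = -13

Only x is squared. Complete the square in x: (x + 4)² = 28(y + 6).
Vertex (-4, -6); 4p = 28 so p = 7. Opens up.
Directrix is the horizontal line y = k − p = -6 − (7) = -13.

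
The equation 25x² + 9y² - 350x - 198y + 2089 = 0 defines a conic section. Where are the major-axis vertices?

(7, 6) and (7, 16)

Group: 25(x² - 14x) + 9(y² - 22y) = -2089
Complete the square in x and y: 25(x - 7)² + 9(y - 11)² = -2089 + 1225 + 1089 = 225
Dividing both sides by 225: (x - 7)²/9 + (y - 11)²/25 = 1
Ellipse, center (7, 11), major axis vertical; a² = 25, b² = 9.
a = 5. Vertices at (h, k ± a).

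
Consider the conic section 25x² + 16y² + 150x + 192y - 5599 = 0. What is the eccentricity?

Group the x- and y-terms: 25(x² + 6x) + 16(y² + 12y) = 5599
Complete the square: 25(x + 3)² + 16(y + 6)² = 5599 + 225 + 576 = 6400
Dividing both sides by 6400: (x + 3)²/256 + (y + 6)²/400 = 1
Ellipse, center (-3, -6), major axis vertical; a² = 400, b² = 256.
c² = a² - b² = 144, so c = 12.
e = c/a = 12/20 = 3/5.

e = 3/5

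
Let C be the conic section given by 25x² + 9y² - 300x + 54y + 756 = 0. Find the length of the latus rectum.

18/5

Group the x- and y-terms: 25(x² - 12x) + 9(y² + 6y) = -756
Complete the square in x and y: 25(x - 6)² + 9(y + 3)² = -756 + 900 + 81 = 225
Divide by 225: (x - 6)²/9 + (y + 3)²/25 = 1
Ellipse, center (6, -3), major axis vertical; a² = 25, b² = 9.
Latus rectum length = 2b²/a = 2·9/5 = 18/5.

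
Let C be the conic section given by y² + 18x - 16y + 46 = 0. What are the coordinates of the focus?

(-7/2, 8)

Only y is squared. Complete the square in y: (y - 8)² = -18(x - 1).
Vertex (1, 8); 4p = -18 so p = -9/2. Opens left.
Focus is p units from the vertex along the axis: (h + p, k).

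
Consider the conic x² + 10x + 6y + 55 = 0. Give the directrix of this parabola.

y = -7/2

Only x is squared. Complete the square in x: (x + 5)² = -6(y + 5).
Vertex (-5, -5); 4p = -6 so p = -3/2. Opens down.
Directrix is the horizontal line y = k − p = -5 − (-3/2) = -7/2.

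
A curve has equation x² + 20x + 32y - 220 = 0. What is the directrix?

y = 18

Only x is squared. Complete the square in x: (x + 10)² = -32(y - 10).
Vertex (-10, 10); 4p = -32 so p = -8. Opens down.
Directrix is the horizontal line y = k − p = 10 − (-8) = 18.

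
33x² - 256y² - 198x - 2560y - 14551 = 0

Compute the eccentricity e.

e = 17/16

Group: 33(x² - 6x) -256(y² + 10y) = 14551
Complete the square in x and y: 33(x - 3)² -256(y + 5)² = 14551 + 297 - 6400 = 8448
Divide by 8448: (x - 3)²/256 - (y + 5)²/33 = 1
Hyperbola, center (3, -5), transverse axis horizontal; a² = 256, b² = 33.
c² = a² + b² = 289, so c = 17.
e = c/a = 17/16.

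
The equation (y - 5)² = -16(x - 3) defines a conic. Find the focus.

Vertex (3, 5); 4p = -16 so p = -4. Opens left.
Focus is p units from the vertex along the axis: (h + p, k).

(-1, 5)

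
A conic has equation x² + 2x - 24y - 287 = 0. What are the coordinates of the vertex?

Only x is squared. Complete the square in x: (x + 1)² = 24(y + 12).
Vertex (-1, -12); 4p = 24 so p = 6. Opens up.

(-1, -12)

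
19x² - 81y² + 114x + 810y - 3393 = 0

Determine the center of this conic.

(-3, 5)

Group the x- and y-terms: 19(x² + 6x) -81(y² - 10y) = 3393
Complete the square in x and y: 19(x + 3)² -81(y - 5)² = 3393 + 171 - 2025 = 1539
Divide through by 1539 to get (x + 3)²/81 - (y - 5)²/19 = 1.
Hyperbola with center (-3, 5).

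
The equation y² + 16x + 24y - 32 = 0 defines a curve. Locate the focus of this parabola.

(7, -12)

Only y is squared. Complete the square in y: (y + 12)² = -16(x - 11).
Vertex (11, -12); 4p = -16 so p = -4. Opens left.
Focus is p units from the vertex along the axis: (h + p, k).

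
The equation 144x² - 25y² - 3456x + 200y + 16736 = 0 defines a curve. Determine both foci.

(-1, 4) and (25, 4)

144(x² - 24x) -25(y² - 8y) = -16736
Complete the square in x and y: 144(x - 12)² -25(y - 4)² = -16736 + 20736 - 400 = 3600
Divide through by 3600 to get (x - 12)²/25 - (y - 4)²/144 = 1.
Hyperbola, center (12, 4), transverse axis horizontal; a² = 25, b² = 144.
c² = a² + b² = 25 + 144 = 169, so c = 13.
Foci lie on the horizontal axis through the center: (h ± c, k).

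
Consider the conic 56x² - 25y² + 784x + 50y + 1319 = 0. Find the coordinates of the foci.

(-16, 1) and (2, 1)

Group the x- and y-terms: 56(x² + 14x) -25(y² - 2y) = -1319
Complete the square: 56(x + 7)² -25(y - 1)² = -1319 + 2744 - 25 = 1400
Dividing both sides by 1400: (x + 7)²/25 - (y - 1)²/56 = 1
Hyperbola, center (-7, 1), transverse axis horizontal; a² = 25, b² = 56.
c² = a² + b² = 25 + 56 = 81, so c = 9.
Foci lie on the horizontal axis through the center: (h ± c, k).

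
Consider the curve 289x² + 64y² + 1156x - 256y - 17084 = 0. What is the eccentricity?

Group the x- and y-terms: 289(x² + 4x) + 64(y² - 4y) = 17084
Completing the square gives 289(x + 2)² + 64(y - 2)² = 17084 + 1156 + 256 = 18496.
Dividing both sides by 18496: (x + 2)²/64 + (y - 2)²/289 = 1
Ellipse, center (-2, 2), major axis vertical; a² = 289, b² = 64.
c² = a² - b² = 225, so c = 15.
e = c/a = 15/17.

e = 15/17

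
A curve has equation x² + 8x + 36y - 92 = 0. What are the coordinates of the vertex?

Only x is squared. Complete the square in x: (x + 4)² = -36(y - 3).
Vertex (-4, 3); 4p = -36 so p = -9. Opens down.

(-4, 3)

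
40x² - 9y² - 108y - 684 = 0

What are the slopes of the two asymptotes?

Group: 40x² -9(y² + 12y) = 684
Complete the square in x and y: 40x² -9(y + 6)² = 684 + 0 - 324 = 360
Dividing both sides by 360: x²/9 - (y + 6)²/40 = 1
Hyperbola, center (0, -6), transverse axis horizontal; a² = 9, b² = 40.
For a horizontal hyperbola the asymptotes have slope ±b/a.
Here that is ±2√10/3.

2√10/3 and -2√10/3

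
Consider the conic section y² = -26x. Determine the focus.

(-13/2, 0)

Vertex (0, 0); 4p = -26 so p = -13/2. Opens left.
Focus is p units from the vertex along the axis: (h + p, k).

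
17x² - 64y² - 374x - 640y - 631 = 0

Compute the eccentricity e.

e = 9/8

Group the x- and y-terms: 17(x² - 22x) -64(y² + 10y) = 631
17(x - 11)² -64(y + 5)² = 631 + 2057 - 1600 = 1088
Divide through by 1088 to get (x - 11)²/64 - (y + 5)²/17 = 1.
Hyperbola, center (11, -5), transverse axis horizontal; a² = 64, b² = 17.
c² = a² + b² = 81, so c = 9.
e = c/a = 9/8.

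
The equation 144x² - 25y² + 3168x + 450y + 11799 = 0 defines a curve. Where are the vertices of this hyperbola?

Rearranging, 144(x² + 22x) -25(y² - 18y) = -11799.
144(x + 11)² -25(y - 9)² = -11799 + 17424 - 2025 = 3600
Divide by 3600: (x + 11)²/25 - (y - 9)²/144 = 1
Hyperbola, center (-11, 9), transverse axis horizontal; a² = 25, b² = 144.
a = 5. Vertices at (h ± a, k).

(-16, 9) and (-6, 9)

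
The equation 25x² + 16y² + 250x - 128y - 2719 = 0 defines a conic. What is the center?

(-5, 4)

Collect terms: 25(x² + 10x) + 16(y² - 8y) = 2719
Completing the square gives 25(x + 5)² + 16(y - 4)² = 2719 + 625 + 256 = 3600.
Divide by 3600: (x + 5)²/144 + (y - 4)²/225 = 1
Ellipse with center (-5, 4).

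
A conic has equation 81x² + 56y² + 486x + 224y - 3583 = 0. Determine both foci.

Collect terms: 81(x² + 6x) + 56(y² + 4y) = 3583
Complete the square: 81(x + 3)² + 56(y + 2)² = 3583 + 729 + 224 = 4536
Divide by 4536: (x + 3)²/56 + (y + 2)²/81 = 1
Ellipse, center (-3, -2), major axis vertical; a² = 81, b² = 56.
c² = a² - b² = 81 - 56 = 25, so c = 5.
Foci lie on the vertical axis through the center: (h, k ± c).

(-3, -7) and (-3, 3)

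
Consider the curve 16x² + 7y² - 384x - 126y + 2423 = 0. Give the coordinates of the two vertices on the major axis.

(12, 1) and (12, 17)

Rearranging, 16(x² - 24x) + 7(y² - 18y) = -2423.
Completing the square gives 16(x - 12)² + 7(y - 9)² = -2423 + 2304 + 567 = 448.
Divide by 448: (x - 12)²/28 + (y - 9)²/64 = 1
Ellipse, center (12, 9), major axis vertical; a² = 64, b² = 28.
a = 8. Vertices at (h, k ± a).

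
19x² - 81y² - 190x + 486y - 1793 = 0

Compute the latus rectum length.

Rearranging, 19(x² - 10x) -81(y² - 6y) = 1793.
Complete the square in x and y: 19(x - 5)² -81(y - 3)² = 1793 + 475 - 729 = 1539
Dividing both sides by 1539: (x - 5)²/81 - (y - 3)²/19 = 1
Hyperbola, center (5, 3), transverse axis horizontal; a² = 81, b² = 19.
Latus rectum length = 2b²/a = 2·19/9 = 38/9.

38/9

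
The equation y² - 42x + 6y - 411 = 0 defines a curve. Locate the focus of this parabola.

(1/2, -3)

Only y is squared. Complete the square in y: (y + 3)² = 42(x + 10).
Vertex (-10, -3); 4p = 42 so p = 21/2. Opens right.
Focus is p units from the vertex along the axis: (h + p, k).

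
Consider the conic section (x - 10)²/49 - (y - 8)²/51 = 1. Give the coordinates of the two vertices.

(3, 8) and (17, 8)

Center (10, 8). The positive term is the x-term, so the transverse axis is horizontal; a² = 49, b² = 51.
a = 7. Vertices at (h ± a, k).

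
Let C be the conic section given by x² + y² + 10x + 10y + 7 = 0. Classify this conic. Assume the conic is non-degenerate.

No xy term. Coefficients of x² and y² are A = 1, C = 1.
A = C (same sign) ⇒ circle.

circle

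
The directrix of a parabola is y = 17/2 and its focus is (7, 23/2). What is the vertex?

The vertex is the midpoint between the focus and the directrix along the axis of symmetry.
Axis is vertical (directrix is horizontal). Vertex y-coordinate = (23/2 + 17/2)/2 = 10; x-coordinate = 7.

(7, 10)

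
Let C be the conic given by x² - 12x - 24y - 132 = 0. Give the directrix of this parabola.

y = -13

Only x is squared. Complete the square in x: (x - 6)² = 24(y + 7).
Vertex (6, -7); 4p = 24 so p = 6. Opens up.
Directrix is the horizontal line y = k − p = -7 − (6) = -13.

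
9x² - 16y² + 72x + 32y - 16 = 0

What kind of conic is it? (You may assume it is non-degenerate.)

hyperbola

No xy term. Coefficients of x² and y² are A = 9, C = -16.
A and C have opposite signs ⇒ hyperbola.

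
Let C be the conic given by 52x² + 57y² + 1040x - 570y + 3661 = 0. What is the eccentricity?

Group the x- and y-terms: 52(x² + 20x) + 57(y² - 10y) = -3661
Complete the square in x and y: 52(x + 10)² + 57(y - 5)² = -3661 + 5200 + 1425 = 2964
Dividing both sides by 2964: (x + 10)²/57 + (y - 5)²/52 = 1
Ellipse, center (-10, 5), major axis horizontal; a² = 57, b² = 52.
c² = a² - b² = 5, so c = √5.
e = c/a = √5/√57 = √285/57.

e = √285/57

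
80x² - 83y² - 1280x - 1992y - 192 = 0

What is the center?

(8, -12)

Group the x- and y-terms: 80(x² - 16x) -83(y² + 24y) = 192
Complete the square in x and y: 80(x - 8)² -83(y + 12)² = 192 + 5120 - 11952 = -6640
Divide through by -6640 to get (y + 12)²/80 - (x - 8)²/83 = 1.
Hyperbola with center (8, -12).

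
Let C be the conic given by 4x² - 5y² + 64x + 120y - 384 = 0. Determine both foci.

(-8, 6) and (-8, 18)

Group: 4(x² + 16x) -5(y² - 24y) = 384
Completing the square gives 4(x + 8)² -5(y - 12)² = 384 + 256 - 720 = -80.
Dividing both sides by -80: (y - 12)²/16 - (x + 8)²/20 = 1
Hyperbola, center (-8, 12), transverse axis vertical; a² = 16, b² = 20.
c² = a² + b² = 16 + 20 = 36, so c = 6.
Foci lie on the vertical axis through the center: (h, k ± c).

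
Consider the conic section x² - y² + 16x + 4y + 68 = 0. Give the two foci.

(-8, -2) and (-8, 6)

(x² + 16x) -(y² - 4y) = -68
Complete the square in x and y: (x + 8)² -(y - 2)² = -68 + 64 - 4 = -8
Divide by -8: (y - 2)²/8 - (x + 8)²/8 = 1
Hyperbola, center (-8, 2), transverse axis vertical; a² = 8, b² = 8.
c² = a² + b² = 8 + 8 = 16, so c = 4.
Foci lie on the vertical axis through the center: (h, k ± c).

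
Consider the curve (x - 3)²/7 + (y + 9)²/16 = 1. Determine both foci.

Center (3, -9). The larger denominator 16 sits under the y-term, so the major axis is vertical; a² = 16, b² = 7.
c² = a² - b² = 16 - 7 = 9, so c = 3.
Foci lie on the vertical axis through the center: (h, k ± c).

(3, -12) and (3, -6)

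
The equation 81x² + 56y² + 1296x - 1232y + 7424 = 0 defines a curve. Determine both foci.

(-8, 6) and (-8, 16)

81(x² + 16x) + 56(y² - 22y) = -7424
81(x + 8)² + 56(y - 11)² = -7424 + 5184 + 6776 = 4536
Dividing both sides by 4536: (x + 8)²/56 + (y - 11)²/81 = 1
Ellipse, center (-8, 11), major axis vertical; a² = 81, b² = 56.
c² = a² - b² = 81 - 56 = 25, so c = 5.
Foci lie on the vertical axis through the center: (h, k ± c).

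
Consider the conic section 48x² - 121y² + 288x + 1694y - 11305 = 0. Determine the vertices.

(-14, 7) and (8, 7)

Group: 48(x² + 6x) -121(y² - 14y) = 11305
48(x + 3)² -121(y - 7)² = 11305 + 432 - 5929 = 5808
Dividing both sides by 5808: (x + 3)²/121 - (y - 7)²/48 = 1
Hyperbola, center (-3, 7), transverse axis horizontal; a² = 121, b² = 48.
a = 11. Vertices at (h ± a, k).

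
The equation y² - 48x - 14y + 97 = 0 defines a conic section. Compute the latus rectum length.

48

Only y is squared. Complete the square in y: (y - 7)² = 48(x - 1).
Vertex (1, 7); 4p = 48 so p = 12. Opens right.
Latus rectum length = |4p| = 48.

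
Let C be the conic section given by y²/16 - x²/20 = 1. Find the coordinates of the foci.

Center (0, 0). The positive term is the y-term, so the transverse axis is vertical; a² = 16, b² = 20.
c² = a² + b² = 16 + 20 = 36, so c = 6.
Foci lie on the vertical axis through the center: (h, k ± c).

(0, -6) and (0, 6)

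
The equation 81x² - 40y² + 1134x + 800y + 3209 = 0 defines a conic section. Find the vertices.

Rearranging, 81(x² + 14x) -40(y² - 20y) = -3209.
81(x + 7)² -40(y - 10)² = -3209 + 3969 - 4000 = -3240
Divide through by -3240 to get (y - 10)²/81 - (x + 7)²/40 = 1.
Hyperbola, center (-7, 10), transverse axis vertical; a² = 81, b² = 40.
a = 9. Vertices at (h, k ± a).

(-7, 1) and (-7, 19)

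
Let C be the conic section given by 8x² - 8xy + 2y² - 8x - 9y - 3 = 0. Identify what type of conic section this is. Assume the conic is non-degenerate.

parabola

A = 8, B = -8, C = 2.
Discriminant B² − 4AC = (-8)² − 4·8·2 = 0.
B² − 4AC = 0 ⇒ parabola.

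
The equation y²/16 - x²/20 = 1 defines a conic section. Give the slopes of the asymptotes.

2√5/5 and -2√5/5

Center (0, 0). The positive term is the y-term, so the transverse axis is vertical; a² = 16, b² = 20.
For a vertical hyperbola the asymptotes have slope ±a/b.
Here that is ±4/2√5 = ±2√5/5.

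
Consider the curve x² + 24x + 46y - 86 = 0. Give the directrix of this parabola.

Only x is squared. Complete the square in x: (x + 12)² = -46(y - 5).
Vertex (-12, 5); 4p = -46 so p = -23/2. Opens down.
Directrix is the horizontal line y = k − p = 5 − (-23/2) = 33/2.

y = 33/2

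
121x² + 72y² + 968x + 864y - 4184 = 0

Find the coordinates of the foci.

Rearranging, 121(x² + 8x) + 72(y² + 12y) = 4184.
121(x + 4)² + 72(y + 6)² = 4184 + 1936 + 2592 = 8712
Dividing both sides by 8712: (x + 4)²/72 + (y + 6)²/121 = 1
Ellipse, center (-4, -6), major axis vertical; a² = 121, b² = 72.
c² = a² - b² = 121 - 72 = 49, so c = 7.
Foci lie on the vertical axis through the center: (h, k ± c).

(-4, -13) and (-4, 1)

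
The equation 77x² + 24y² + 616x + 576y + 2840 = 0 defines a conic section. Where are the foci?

(-4, -12 - √53) and (-4, -12 + √53)

Group the x- and y-terms: 77(x² + 8x) + 24(y² + 24y) = -2840
Complete the square: 77(x + 4)² + 24(y + 12)² = -2840 + 1232 + 3456 = 1848
Dividing both sides by 1848: (x + 4)²/24 + (y + 12)²/77 = 1
Ellipse, center (-4, -12), major axis vertical; a² = 77, b² = 24.
c² = a² - b² = 77 - 24 = 53, so c = √53.
Foci lie on the vertical axis through the center: (h, k ± c).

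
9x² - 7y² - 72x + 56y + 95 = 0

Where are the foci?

(4, 0) and (4, 8)

Collect terms: 9(x² - 8x) -7(y² - 8y) = -95
9(x - 4)² -7(y - 4)² = -95 + 144 - 112 = -63
Dividing both sides by -63: (y - 4)²/9 - (x - 4)²/7 = 1
Hyperbola, center (4, 4), transverse axis vertical; a² = 9, b² = 7.
c² = a² + b² = 9 + 7 = 16, so c = 4.
Foci lie on the vertical axis through the center: (h, k ± c).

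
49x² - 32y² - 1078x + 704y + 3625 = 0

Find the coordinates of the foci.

Group: 49(x² - 22x) -32(y² - 22y) = -3625
49(x - 11)² -32(y - 11)² = -3625 + 5929 - 3872 = -1568
Divide through by -1568 to get (y - 11)²/49 - (x - 11)²/32 = 1.
Hyperbola, center (11, 11), transverse axis vertical; a² = 49, b² = 32.
c² = a² + b² = 49 + 32 = 81, so c = 9.
Foci lie on the vertical axis through the center: (h, k ± c).

(11, 2) and (11, 20)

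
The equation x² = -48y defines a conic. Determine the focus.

Vertex (0, 0); 4p = -48 so p = -12. Opens down.
Focus is p units from the vertex along the axis: (h, k + p).

(0, -12)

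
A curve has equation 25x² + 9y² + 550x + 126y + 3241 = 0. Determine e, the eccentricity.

Group: 25(x² + 22x) + 9(y² + 14y) = -3241
Complete the square: 25(x + 11)² + 9(y + 7)² = -3241 + 3025 + 441 = 225
Divide by 225: (x + 11)²/9 + (y + 7)²/25 = 1
Ellipse, center (-11, -7), major axis vertical; a² = 25, b² = 9.
c² = a² - b² = 16, so c = 4.
e = c/a = 4/5.

e = 4/5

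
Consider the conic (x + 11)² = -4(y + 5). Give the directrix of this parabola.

y = -4

Vertex (-11, -5); 4p = -4 so p = -1. Opens down.
Directrix is the horizontal line y = k − p = -5 − (-1) = -4.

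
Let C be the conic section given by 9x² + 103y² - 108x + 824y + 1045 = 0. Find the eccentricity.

Group: 9(x² - 12x) + 103(y² + 8y) = -1045
Complete the square in x and y: 9(x - 6)² + 103(y + 4)² = -1045 + 324 + 1648 = 927
Divide by 927: (x - 6)²/103 + (y + 4)²/9 = 1
Ellipse, center (6, -4), major axis horizontal; a² = 103, b² = 9.
c² = a² - b² = 94, so c = √94.
e = c/a = √94/√103 = √9682/103.

e = √9682/103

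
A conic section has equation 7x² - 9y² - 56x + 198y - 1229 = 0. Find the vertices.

(-2, 11) and (10, 11)

7(x² - 8x) -9(y² - 22y) = 1229
Complete the square in x and y: 7(x - 4)² -9(y - 11)² = 1229 + 112 - 1089 = 252
Divide by 252: (x - 4)²/36 - (y - 11)²/28 = 1
Hyperbola, center (4, 11), transverse axis horizontal; a² = 36, b² = 28.
a = 6. Vertices at (h ± a, k).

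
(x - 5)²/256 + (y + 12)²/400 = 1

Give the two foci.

Center (5, -12). The larger denominator 400 sits under the y-term, so the major axis is vertical; a² = 400, b² = 256.
c² = a² - b² = 400 - 256 = 144, so c = 12.
Foci lie on the vertical axis through the center: (h, k ± c).

(5, -24) and (5, 0)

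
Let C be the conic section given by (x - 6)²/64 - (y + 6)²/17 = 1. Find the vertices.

Center (6, -6). The positive term is the x-term, so the transverse axis is horizontal; a² = 64, b² = 17.
a = 8. Vertices at (h ± a, k).

(-2, -6) and (14, -6)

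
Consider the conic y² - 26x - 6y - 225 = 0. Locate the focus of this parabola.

Only y is squared. Complete the square in y: (y - 3)² = 26(x + 9).
Vertex (-9, 3); 4p = 26 so p = 13/2. Opens right.
Focus is p units from the vertex along the axis: (h + p, k).

(-5/2, 3)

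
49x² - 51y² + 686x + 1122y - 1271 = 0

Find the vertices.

(-7, 4) and (-7, 18)

49(x² + 14x) -51(y² - 22y) = 1271
49(x + 7)² -51(y - 11)² = 1271 + 2401 - 6171 = -2499
Divide through by -2499 to get (y - 11)²/49 - (x + 7)²/51 = 1.
Hyperbola, center (-7, 11), transverse axis vertical; a² = 49, b² = 51.
a = 7. Vertices at (h, k ± a).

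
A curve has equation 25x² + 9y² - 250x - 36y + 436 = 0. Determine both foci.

Rearranging, 25(x² - 10x) + 9(y² - 4y) = -436.
Complete the square in x and y: 25(x - 5)² + 9(y - 2)² = -436 + 625 + 36 = 225
Divide by 225: (x - 5)²/9 + (y - 2)²/25 = 1
Ellipse, center (5, 2), major axis vertical; a² = 25, b² = 9.
c² = a² - b² = 25 - 9 = 16, so c = 4.
Foci lie on the vertical axis through the center: (h, k ± c).

(5, -2) and (5, 6)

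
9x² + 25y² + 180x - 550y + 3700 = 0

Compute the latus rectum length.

Group: 9(x² + 20x) + 25(y² - 22y) = -3700
Complete the square in x and y: 9(x + 10)² + 25(y - 11)² = -3700 + 900 + 3025 = 225
Divide by 225: (x + 10)²/25 + (y - 11)²/9 = 1
Ellipse, center (-10, 11), major axis horizontal; a² = 25, b² = 9.
Latus rectum length = 2b²/a = 2·9/5 = 18/5.

18/5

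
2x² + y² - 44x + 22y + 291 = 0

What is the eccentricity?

e = √2/2

2(x² - 22x) + (y² + 22y) = -291
2(x - 11)² + (y + 11)² = -291 + 242 + 121 = 72
Dividing both sides by 72: (x - 11)²/36 + (y + 11)²/72 = 1
Ellipse, center (11, -11), major axis vertical; a² = 72, b² = 36.
c² = a² - b² = 36, so c = 6.
e = c/a = 6/6√2 = √2/2.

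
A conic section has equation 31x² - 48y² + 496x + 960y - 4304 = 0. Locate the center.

(-8, 10)

Group the x- and y-terms: 31(x² + 16x) -48(y² - 20y) = 4304
Complete the square: 31(x + 8)² -48(y - 10)² = 4304 + 1984 - 4800 = 1488
Divide by 1488: (x + 8)²/48 - (y - 10)²/31 = 1
Hyperbola with center (-8, 10).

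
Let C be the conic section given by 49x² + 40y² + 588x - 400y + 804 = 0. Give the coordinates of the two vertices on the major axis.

Rearranging, 49(x² + 12x) + 40(y² - 10y) = -804.
Complete the square: 49(x + 6)² + 40(y - 5)² = -804 + 1764 + 1000 = 1960
Divide through by 1960 to get (x + 6)²/40 + (y - 5)²/49 = 1.
Ellipse, center (-6, 5), major axis vertical; a² = 49, b² = 40.
a = 7. Vertices at (h, k ± a).

(-6, -2) and (-6, 12)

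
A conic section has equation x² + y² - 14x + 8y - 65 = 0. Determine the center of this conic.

(7, -4)

Collect terms: (x² - 14x) + (y² + 8y) = 65
(x - 7)² + (y + 4)² = 65 + 49 + 16 = 130
So (x - 7)² + (y + 4)² = 130.
Circle centered at (7, -4) with r² = 130.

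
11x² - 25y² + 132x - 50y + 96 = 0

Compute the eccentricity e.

e = 6/5

Collect terms: 11(x² + 12x) -25(y² + 2y) = -96
Complete the square in x and y: 11(x + 6)² -25(y + 1)² = -96 + 396 - 25 = 275
Divide by 275: (x + 6)²/25 - (y + 1)²/11 = 1
Hyperbola, center (-6, -1), transverse axis horizontal; a² = 25, b² = 11.
c² = a² + b² = 36, so c = 6.
e = c/a = 6/5.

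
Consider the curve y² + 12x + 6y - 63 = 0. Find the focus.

(3, -3)

Only y is squared. Complete the square in y: (y + 3)² = -12(x - 6).
Vertex (6, -3); 4p = -12 so p = -3. Opens left.
Focus is p units from the vertex along the axis: (h + p, k).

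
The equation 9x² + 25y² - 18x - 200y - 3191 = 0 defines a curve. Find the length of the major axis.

40

Group: 9(x² - 2x) + 25(y² - 8y) = 3191
Complete the square in x and y: 9(x - 1)² + 25(y - 4)² = 3191 + 9 + 400 = 3600
Divide by 3600: (x - 1)²/400 + (y - 4)²/144 = 1
Ellipse, center (1, 4), major axis horizontal; a² = 400, b² = 144.
a² = 400 so a = 20; the major axis has length 2a = 40.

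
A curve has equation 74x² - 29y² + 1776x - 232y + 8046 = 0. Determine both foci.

Rearranging, 74(x² + 24x) -29(y² + 8y) = -8046.
74(x + 12)² -29(y + 4)² = -8046 + 10656 - 464 = 2146
Dividing both sides by 2146: (x + 12)²/29 - (y + 4)²/74 = 1
Hyperbola, center (-12, -4), transverse axis horizontal; a² = 29, b² = 74.
c² = a² + b² = 29 + 74 = 103, so c = √103.
Foci lie on the horizontal axis through the center: (h ± c, k).

(-12 - √103, -4) and (-12 + √103, -4)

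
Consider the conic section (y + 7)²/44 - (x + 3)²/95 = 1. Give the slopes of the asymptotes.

Center (-3, -7). The positive term is the y-term, so the transverse axis is vertical; a² = 44, b² = 95.
For a vertical hyperbola the asymptotes have slope ±a/b.
Here that is ±2√11/√95 = ±2√1045/95.

2√1045/95 and -2√1045/95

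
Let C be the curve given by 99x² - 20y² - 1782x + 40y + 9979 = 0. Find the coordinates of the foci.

(9, 1 - √119) and (9, 1 + √119)

99(x² - 18x) -20(y² - 2y) = -9979
Complete the square: 99(x - 9)² -20(y - 1)² = -9979 + 8019 - 20 = -1980
Dividing both sides by -1980: (y - 1)²/99 - (x - 9)²/20 = 1
Hyperbola, center (9, 1), transverse axis vertical; a² = 99, b² = 20.
c² = a² + b² = 99 + 20 = 119, so c = √119.
Foci lie on the vertical axis through the center: (h, k ± c).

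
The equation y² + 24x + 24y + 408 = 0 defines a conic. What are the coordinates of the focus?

(-17, -12)

Only y is squared. Complete the square in y: (y + 12)² = -24(x + 11).
Vertex (-11, -12); 4p = -24 so p = -6. Opens left.
Focus is p units from the vertex along the axis: (h + p, k).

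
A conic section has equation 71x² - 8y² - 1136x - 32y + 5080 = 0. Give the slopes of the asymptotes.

√142/4 and -√142/4

Rearranging, 71(x² - 16x) -8(y² + 4y) = -5080.
71(x - 8)² -8(y + 2)² = -5080 + 4544 - 32 = -568
Divide by -568: (y + 2)²/71 - (x - 8)²/8 = 1
Hyperbola, center (8, -2), transverse axis vertical; a² = 71, b² = 8.
For a vertical hyperbola the asymptotes have slope ±a/b.
Here that is ±√71/2√2 = ±√142/4.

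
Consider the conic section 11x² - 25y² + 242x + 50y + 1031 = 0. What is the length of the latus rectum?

Group: 11(x² + 22x) -25(y² - 2y) = -1031
11(x + 11)² -25(y - 1)² = -1031 + 1331 - 25 = 275
Divide through by 275 to get (x + 11)²/25 - (y - 1)²/11 = 1.
Hyperbola, center (-11, 1), transverse axis horizontal; a² = 25, b² = 11.
Latus rectum length = 2b²/a = 2·11/5 = 22/5.

22/5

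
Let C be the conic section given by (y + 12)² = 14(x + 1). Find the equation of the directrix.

x = -9/2

Vertex (-1, -12); 4p = 14 so p = 7/2. Opens right.
Directrix is the vertical line x = h − p = -1 − (7/2) = -9/2.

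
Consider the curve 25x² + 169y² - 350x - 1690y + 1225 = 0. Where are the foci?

(-5, 5) and (19, 5)

25(x² - 14x) + 169(y² - 10y) = -1225
25(x - 7)² + 169(y - 5)² = -1225 + 1225 + 4225 = 4225
Divide by 4225: (x - 7)²/169 + (y - 5)²/25 = 1
Ellipse, center (7, 5), major axis horizontal; a² = 169, b² = 25.
c² = a² - b² = 169 - 25 = 144, so c = 12.
Foci lie on the horizontal axis through the center: (h ± c, k).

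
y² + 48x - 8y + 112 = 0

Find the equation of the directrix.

Only y is squared. Complete the square in y: (y - 4)² = -48(x + 2).
Vertex (-2, 4); 4p = -48 so p = -12. Opens left.
Directrix is the vertical line x = h − p = -2 − (-12) = 10.

x = 10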